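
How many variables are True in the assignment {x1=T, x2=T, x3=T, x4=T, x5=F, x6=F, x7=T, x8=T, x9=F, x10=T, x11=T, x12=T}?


The weight is the number of variables assigned True.
True variables: x1, x2, x3, x4, x7, x8, x10, x11, x12.
Weight = 9.

9


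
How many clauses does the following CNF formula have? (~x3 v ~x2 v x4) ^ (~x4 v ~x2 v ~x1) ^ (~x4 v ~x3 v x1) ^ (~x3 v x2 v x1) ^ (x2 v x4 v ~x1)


Each group enclosed in parentheses joined by ^ is one clause.
Counting the conjuncts: 5 clauses.

5


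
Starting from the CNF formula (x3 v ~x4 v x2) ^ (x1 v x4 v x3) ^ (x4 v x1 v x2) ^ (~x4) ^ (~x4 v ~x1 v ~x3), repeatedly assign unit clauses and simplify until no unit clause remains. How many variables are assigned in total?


Unit propagation repeatedly assigns the literal in any unit clause, then simplifies.
Assignments in order: x4 = F.
No further unit clauses remain.
Total variables assigned = 1.

1


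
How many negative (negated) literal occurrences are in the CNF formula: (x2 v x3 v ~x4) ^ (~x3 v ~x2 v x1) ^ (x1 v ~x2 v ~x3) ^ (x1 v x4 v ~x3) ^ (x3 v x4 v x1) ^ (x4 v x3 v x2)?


Scan each clause for negated literals.
Clause 1: 1 negative; Clause 2: 2 negative; Clause 3: 2 negative; Clause 4: 1 negative; Clause 5: 0 negative; Clause 6: 0 negative.
Total negative literal occurrences = 6.

6


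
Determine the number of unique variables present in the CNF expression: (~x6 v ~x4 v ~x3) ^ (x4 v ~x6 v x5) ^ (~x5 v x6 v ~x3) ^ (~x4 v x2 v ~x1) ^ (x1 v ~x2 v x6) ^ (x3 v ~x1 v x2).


Identify each distinct variable in the formula.
Variables found: x1, x2, x3, x4, x5, x6.
Total distinct variables = 6.

6


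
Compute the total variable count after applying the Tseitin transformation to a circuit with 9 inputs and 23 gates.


The Tseitin transformation introduces one auxiliary variable per gate.
Total variables = inputs + gates = 9 + 23 = 32.

32


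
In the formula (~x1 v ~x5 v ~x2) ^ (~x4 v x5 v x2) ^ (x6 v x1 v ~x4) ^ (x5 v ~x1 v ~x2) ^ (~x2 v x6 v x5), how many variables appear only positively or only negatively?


A pure literal appears in only one polarity across all clauses.
Pure literals: x4 (negative only), x6 (positive only).
Count = 2.

2


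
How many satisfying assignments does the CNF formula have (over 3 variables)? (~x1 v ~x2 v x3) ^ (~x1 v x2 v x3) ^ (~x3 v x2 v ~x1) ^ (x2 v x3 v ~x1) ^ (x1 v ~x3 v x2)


Enumerate all 8 truth assignments over 3 variables.
Test each against every clause.
Satisfying assignments found: 4.

4


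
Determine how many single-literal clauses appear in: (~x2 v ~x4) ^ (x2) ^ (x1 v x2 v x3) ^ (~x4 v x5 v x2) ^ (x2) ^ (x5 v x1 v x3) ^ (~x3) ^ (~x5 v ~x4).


A unit clause contains exactly one literal.
Unit clauses found: (x2), (x2), (~x3).
Count = 3.

3


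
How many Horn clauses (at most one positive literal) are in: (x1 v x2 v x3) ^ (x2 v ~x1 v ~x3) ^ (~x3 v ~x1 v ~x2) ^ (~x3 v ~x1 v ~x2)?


A Horn clause has at most one positive literal.
Clause 1: 3 positive lit(s) -> not Horn
Clause 2: 1 positive lit(s) -> Horn
Clause 3: 0 positive lit(s) -> Horn
Clause 4: 0 positive lit(s) -> Horn
Total Horn clauses = 3.

3


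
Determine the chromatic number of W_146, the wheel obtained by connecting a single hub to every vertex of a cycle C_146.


W_146 consists of the cycle C_146 together with a hub vertex adjacent to every cycle vertex.
The cycle C_146 needs 2 colors (even cycle -> 2).
The hub is adjacent to every cycle vertex, so it must receive a new color distinct from all of them.
Chromatic number = 2 + 1 = 3.

3


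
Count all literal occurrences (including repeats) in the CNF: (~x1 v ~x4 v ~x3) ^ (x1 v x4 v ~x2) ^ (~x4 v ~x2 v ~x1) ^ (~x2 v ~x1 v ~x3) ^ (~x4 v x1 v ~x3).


Clause lengths: 3, 3, 3, 3, 3.
Sum = 3 + 3 + 3 + 3 + 3 = 15.

15


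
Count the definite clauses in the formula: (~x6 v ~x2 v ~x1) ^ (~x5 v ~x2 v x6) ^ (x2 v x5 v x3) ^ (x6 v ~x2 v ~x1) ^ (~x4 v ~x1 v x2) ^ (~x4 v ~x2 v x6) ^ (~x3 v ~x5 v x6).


A definite clause has exactly one positive literal.
Clause 1: 0 positive -> not definite
Clause 2: 1 positive -> definite
Clause 3: 3 positive -> not definite
Clause 4: 1 positive -> definite
Clause 5: 1 positive -> definite
Clause 6: 1 positive -> definite
Clause 7: 1 positive -> definite
Definite clause count = 5.

5


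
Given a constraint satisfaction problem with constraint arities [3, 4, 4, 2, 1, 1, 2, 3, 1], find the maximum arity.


The arities are: 3, 4, 4, 2, 1, 1, 2, 3, 1.
Scan for the maximum value.
Maximum arity = 4.

4


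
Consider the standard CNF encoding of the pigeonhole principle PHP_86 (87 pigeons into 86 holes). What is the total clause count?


The PHP encoding has two parts:
1) At-least-one-hole clauses: 87 (one per pigeon, each with 86 literals).
2) At-most-one-pigeon-per-hole clauses: 86 holes * C(87,2) = 86 * 3741 = 321726.
Total clauses = 87 + 321726 = 321813.

321813


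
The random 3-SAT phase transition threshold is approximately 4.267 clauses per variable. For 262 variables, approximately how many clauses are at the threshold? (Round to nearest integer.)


The 3-SAT phase transition occurs at approximately 4.267 clauses per variable.
m = 4.267 * 262 = 1117.954.
Rounded to nearest integer: 1118.

1118


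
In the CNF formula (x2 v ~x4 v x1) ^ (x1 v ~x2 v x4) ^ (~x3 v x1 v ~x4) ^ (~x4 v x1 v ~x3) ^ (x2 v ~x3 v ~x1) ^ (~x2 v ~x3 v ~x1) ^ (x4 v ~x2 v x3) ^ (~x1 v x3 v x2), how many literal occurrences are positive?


Scan each clause for unnegated literals.
Clause 1: 2 positive; Clause 2: 2 positive; Clause 3: 1 positive; Clause 4: 1 positive; Clause 5: 1 positive; Clause 6: 0 positive; Clause 7: 2 positive; Clause 8: 2 positive.
Total positive literal occurrences = 11.

11


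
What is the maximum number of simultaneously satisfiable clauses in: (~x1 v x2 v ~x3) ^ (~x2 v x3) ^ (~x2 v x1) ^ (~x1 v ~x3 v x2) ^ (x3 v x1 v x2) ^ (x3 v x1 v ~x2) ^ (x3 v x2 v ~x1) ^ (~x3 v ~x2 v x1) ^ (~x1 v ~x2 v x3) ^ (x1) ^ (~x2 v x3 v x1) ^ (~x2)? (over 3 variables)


Enumerate all 8 truth assignments.
For each, count how many of the 12 clauses are satisfied.
The formula is not fully satisfiable, so the maximum is below 12.
Maximum simultaneously satisfiable clauses = 11.

11


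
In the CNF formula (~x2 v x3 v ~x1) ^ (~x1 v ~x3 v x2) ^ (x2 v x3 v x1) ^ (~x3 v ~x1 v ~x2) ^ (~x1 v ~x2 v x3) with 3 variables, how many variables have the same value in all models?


Find all satisfying assignments: 4 model(s).
Check which variables have the same value in every model.
No variable is fixed across all models.
Backbone size = 0.

0


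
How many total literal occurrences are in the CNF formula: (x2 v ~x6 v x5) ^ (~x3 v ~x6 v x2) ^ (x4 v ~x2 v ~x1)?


Clause lengths: 3, 3, 3.
Sum = 3 + 3 + 3 = 9.

9


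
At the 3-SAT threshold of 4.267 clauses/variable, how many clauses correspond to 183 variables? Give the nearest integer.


The 3-SAT phase transition occurs at approximately 4.267 clauses per variable.
m = 4.267 * 183 = 780.861.
Rounded to nearest integer: 781.

781


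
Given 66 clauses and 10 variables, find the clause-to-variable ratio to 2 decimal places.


Clause-to-variable ratio = clauses / variables.
66 / 10 = 6.6.

6.6


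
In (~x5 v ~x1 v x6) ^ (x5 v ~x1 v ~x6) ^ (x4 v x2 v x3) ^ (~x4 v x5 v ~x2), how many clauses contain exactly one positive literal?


A definite clause has exactly one positive literal.
Clause 1: 1 positive -> definite
Clause 2: 1 positive -> definite
Clause 3: 3 positive -> not definite
Clause 4: 1 positive -> definite
Definite clause count = 3.

3


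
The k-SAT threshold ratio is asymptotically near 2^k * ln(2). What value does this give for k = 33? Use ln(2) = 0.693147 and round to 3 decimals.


Using the asymptotic formula: threshold ~ 2^k * ln(2).
2^33 = 8589934592.
8589934592 * 0.693147 = 5954087392.641.

5954087392.641


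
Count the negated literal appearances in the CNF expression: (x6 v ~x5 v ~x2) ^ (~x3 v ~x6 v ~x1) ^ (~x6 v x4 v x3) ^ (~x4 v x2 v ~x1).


Scan each clause for negated literals.
Clause 1: 2 negative; Clause 2: 3 negative; Clause 3: 1 negative; Clause 4: 2 negative.
Total negative literal occurrences = 8.

8


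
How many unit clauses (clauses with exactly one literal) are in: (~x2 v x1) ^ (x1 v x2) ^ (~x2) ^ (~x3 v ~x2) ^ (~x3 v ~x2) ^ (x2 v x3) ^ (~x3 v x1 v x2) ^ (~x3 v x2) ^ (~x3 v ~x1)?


A unit clause contains exactly one literal.
Unit clauses found: (~x2).
Count = 1.

1


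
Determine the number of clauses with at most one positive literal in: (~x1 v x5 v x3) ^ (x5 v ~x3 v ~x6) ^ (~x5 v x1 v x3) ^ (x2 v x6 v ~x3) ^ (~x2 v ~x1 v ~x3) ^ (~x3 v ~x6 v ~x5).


A Horn clause has at most one positive literal.
Clause 1: 2 positive lit(s) -> not Horn
Clause 2: 1 positive lit(s) -> Horn
Clause 3: 2 positive lit(s) -> not Horn
Clause 4: 2 positive lit(s) -> not Horn
Clause 5: 0 positive lit(s) -> Horn
Clause 6: 0 positive lit(s) -> Horn
Total Horn clauses = 3.

3


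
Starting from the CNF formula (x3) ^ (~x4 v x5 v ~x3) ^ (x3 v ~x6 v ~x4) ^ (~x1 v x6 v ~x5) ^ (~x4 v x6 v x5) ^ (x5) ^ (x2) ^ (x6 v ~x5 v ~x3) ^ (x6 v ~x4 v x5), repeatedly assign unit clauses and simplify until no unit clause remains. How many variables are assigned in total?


Unit propagation repeatedly assigns the literal in any unit clause, then simplifies.
Assignments in order: x3 = T, x5 = T, x2 = T, x6 = T.
No further unit clauses remain.
Total variables assigned = 4.

4


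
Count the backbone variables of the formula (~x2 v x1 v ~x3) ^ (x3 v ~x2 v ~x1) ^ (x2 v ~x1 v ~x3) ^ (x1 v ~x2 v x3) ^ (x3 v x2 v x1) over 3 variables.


Find all satisfying assignments: 3 model(s).
Check which variables have the same value in every model.
No variable is fixed across all models.
Backbone size = 0.

0


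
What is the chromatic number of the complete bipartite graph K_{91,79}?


K_{91,79} is bipartite by definition: the two parts are independent sets, with every edge crossing between them.
Color all vertices in one part with color 1 and all vertices in the other part with color 2.
Since the graph has at least one edge, one color does not suffice.
Chromatic number = 2.

2


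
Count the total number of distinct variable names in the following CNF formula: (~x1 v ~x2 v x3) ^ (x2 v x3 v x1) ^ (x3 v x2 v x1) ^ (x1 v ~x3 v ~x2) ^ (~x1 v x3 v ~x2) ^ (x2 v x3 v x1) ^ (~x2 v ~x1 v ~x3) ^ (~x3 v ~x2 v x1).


Identify each distinct variable in the formula.
Variables found: x1, x2, x3.
Total distinct variables = 3.

3


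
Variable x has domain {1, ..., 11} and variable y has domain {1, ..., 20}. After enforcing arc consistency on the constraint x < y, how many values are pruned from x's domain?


For the constraint x < y, x needs a supporting value in y's domain.
x can be at most 19 (one less than y's maximum).
Valid x values from domain: 11 out of 11.
Pruned = 11 - 11 = 0.

0


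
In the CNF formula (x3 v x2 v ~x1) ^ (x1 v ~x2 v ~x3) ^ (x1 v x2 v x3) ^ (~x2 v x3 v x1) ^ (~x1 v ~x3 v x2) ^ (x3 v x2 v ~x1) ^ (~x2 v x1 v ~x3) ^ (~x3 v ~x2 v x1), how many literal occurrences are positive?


Scan each clause for unnegated literals.
Clause 1: 2 positive; Clause 2: 1 positive; Clause 3: 3 positive; Clause 4: 2 positive; Clause 5: 1 positive; Clause 6: 2 positive; Clause 7: 1 positive; Clause 8: 1 positive.
Total positive literal occurrences = 13.

13


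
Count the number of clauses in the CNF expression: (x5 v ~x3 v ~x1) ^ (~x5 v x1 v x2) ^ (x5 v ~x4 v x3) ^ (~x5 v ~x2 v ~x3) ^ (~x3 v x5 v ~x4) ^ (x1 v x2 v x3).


Each group enclosed in parentheses joined by ^ is one clause.
Counting the conjuncts: 6 clauses.

6


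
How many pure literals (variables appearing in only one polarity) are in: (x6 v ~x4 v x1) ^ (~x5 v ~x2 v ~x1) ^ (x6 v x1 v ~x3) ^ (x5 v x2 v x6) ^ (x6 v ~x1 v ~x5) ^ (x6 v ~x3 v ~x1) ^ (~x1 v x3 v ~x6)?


A pure literal appears in only one polarity across all clauses.
Pure literals: x4 (negative only).
Count = 1.

1


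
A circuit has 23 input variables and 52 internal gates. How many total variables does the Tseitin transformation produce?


The Tseitin transformation introduces one auxiliary variable per gate.
Total variables = inputs + gates = 23 + 52 = 75.

75


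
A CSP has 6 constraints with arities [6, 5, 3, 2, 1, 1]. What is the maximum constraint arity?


The arities are: 6, 5, 3, 2, 1, 1.
Scan for the maximum value.
Maximum arity = 6.

6


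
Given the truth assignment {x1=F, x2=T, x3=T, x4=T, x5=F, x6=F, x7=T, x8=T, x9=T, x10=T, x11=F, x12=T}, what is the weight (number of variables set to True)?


The weight is the number of variables assigned True.
True variables: x2, x3, x4, x7, x8, x9, x10, x12.
Weight = 8.

8


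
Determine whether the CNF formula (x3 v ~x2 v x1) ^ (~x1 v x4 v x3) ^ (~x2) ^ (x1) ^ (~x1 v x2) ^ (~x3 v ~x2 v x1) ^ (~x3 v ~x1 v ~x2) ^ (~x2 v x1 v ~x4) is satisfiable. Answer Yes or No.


Check all 16 possible truth assignments.
Number of satisfying assignments found: 0.
The formula is unsatisfiable.

No


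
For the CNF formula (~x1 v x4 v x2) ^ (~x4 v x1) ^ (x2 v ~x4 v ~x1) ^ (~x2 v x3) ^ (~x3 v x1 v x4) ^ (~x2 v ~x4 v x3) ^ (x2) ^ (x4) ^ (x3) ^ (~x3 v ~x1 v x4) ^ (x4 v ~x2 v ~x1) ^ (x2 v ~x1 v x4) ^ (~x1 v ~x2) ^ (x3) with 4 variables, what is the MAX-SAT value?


Enumerate all 16 truth assignments.
For each, count how many of the 14 clauses are satisfied.
The formula is not fully satisfiable, so the maximum is below 14.
Maximum simultaneously satisfiable clauses = 13.

13


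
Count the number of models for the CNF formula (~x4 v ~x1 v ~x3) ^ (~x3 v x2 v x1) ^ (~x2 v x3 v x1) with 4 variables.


Enumerate all 16 truth assignments over 4 variables.
Test each against every clause.
Satisfying assignments found: 10.

10


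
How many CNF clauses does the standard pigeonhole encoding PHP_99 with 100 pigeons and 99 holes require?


The PHP encoding has two parts:
1) At-least-one-hole clauses: 100 (one per pigeon, each with 99 literals).
2) At-most-one-pigeon-per-hole clauses: 99 holes * C(100,2) = 99 * 4950 = 490050.
Total clauses = 100 + 490050 = 490150.

490150


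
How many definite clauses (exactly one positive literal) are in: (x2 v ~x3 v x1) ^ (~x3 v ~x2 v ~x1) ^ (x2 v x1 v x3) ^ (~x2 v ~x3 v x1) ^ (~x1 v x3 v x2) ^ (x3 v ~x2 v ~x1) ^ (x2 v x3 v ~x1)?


A definite clause has exactly one positive literal.
Clause 1: 2 positive -> not definite
Clause 2: 0 positive -> not definite
Clause 3: 3 positive -> not definite
Clause 4: 1 positive -> definite
Clause 5: 2 positive -> not definite
Clause 6: 1 positive -> definite
Clause 7: 2 positive -> not definite
Definite clause count = 2.

2


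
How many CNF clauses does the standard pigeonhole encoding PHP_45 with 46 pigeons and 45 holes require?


The PHP encoding has two parts:
1) At-least-one-hole clauses: 46 (one per pigeon, each with 45 literals).
2) At-most-one-pigeon-per-hole clauses: 45 holes * C(46,2) = 45 * 1035 = 46575.
Total clauses = 46 + 46575 = 46621.

46621


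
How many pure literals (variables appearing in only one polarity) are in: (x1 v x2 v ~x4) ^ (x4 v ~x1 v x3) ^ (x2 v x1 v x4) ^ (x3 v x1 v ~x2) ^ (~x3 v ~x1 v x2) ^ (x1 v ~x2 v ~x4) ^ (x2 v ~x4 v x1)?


A pure literal appears in only one polarity across all clauses.
No pure literals found.
Count = 0.

0


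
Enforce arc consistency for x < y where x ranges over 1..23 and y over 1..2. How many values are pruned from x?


For the constraint x < y, x needs a supporting value in y's domain.
x can be at most 1 (one less than y's maximum).
Valid x values from domain: 1 out of 23.
Pruned = 23 - 1 = 22.

22


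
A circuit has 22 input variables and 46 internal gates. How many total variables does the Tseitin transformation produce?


The Tseitin transformation introduces one auxiliary variable per gate.
Total variables = inputs + gates = 22 + 46 = 68.

68


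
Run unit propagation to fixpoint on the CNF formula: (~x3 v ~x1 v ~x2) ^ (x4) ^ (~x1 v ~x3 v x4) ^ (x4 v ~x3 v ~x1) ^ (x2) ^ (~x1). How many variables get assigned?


Unit propagation repeatedly assigns the literal in any unit clause, then simplifies.
Assignments in order: x4 = T, x2 = T, x1 = F.
No further unit clauses remain.
Total variables assigned = 3.

3


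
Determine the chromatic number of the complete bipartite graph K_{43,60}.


K_{43,60} is bipartite by definition: the two parts are independent sets, with every edge crossing between them.
Color all vertices in one part with color 1 and all vertices in the other part with color 2.
Since the graph has at least one edge, one color does not suffice.
Chromatic number = 2.

2


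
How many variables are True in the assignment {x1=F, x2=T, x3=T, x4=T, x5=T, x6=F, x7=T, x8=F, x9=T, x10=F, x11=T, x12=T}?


The weight is the number of variables assigned True.
True variables: x2, x3, x4, x5, x7, x9, x11, x12.
Weight = 8.

8


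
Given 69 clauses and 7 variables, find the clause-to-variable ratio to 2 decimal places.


Clause-to-variable ratio = clauses / variables.
69 / 7 = 9.86.

9.86


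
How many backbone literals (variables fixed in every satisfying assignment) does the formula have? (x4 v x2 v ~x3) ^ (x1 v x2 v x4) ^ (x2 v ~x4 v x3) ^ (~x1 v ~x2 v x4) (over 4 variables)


Find all satisfying assignments: 9 model(s).
Check which variables have the same value in every model.
No variable is fixed across all models.
Backbone size = 0.

0


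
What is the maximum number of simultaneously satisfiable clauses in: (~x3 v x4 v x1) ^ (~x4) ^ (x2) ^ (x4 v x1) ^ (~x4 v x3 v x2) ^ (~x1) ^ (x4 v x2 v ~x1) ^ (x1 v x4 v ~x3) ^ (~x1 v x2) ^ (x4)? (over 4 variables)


Enumerate all 16 truth assignments.
For each, count how many of the 10 clauses are satisfied.
The formula is not fully satisfiable, so the maximum is below 10.
Maximum simultaneously satisfiable clauses = 9.

9


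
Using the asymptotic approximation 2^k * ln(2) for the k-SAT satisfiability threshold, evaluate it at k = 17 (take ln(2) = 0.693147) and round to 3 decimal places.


Using the asymptotic formula: threshold ~ 2^k * ln(2).
2^17 = 131072.
131072 * 0.693147 = 90852.164.

90852.164


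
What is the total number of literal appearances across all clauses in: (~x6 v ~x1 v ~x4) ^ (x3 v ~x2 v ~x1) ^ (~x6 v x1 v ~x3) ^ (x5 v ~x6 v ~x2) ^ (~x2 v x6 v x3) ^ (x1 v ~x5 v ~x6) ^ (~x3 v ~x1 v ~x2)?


Clause lengths: 3, 3, 3, 3, 3, 3, 3.
Sum = 3 + 3 + 3 + 3 + 3 + 3 + 3 = 21.

21


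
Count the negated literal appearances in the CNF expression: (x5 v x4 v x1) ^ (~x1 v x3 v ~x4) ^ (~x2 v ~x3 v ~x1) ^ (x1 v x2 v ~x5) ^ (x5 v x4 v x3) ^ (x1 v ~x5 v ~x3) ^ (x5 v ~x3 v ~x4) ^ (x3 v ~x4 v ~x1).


Scan each clause for negated literals.
Clause 1: 0 negative; Clause 2: 2 negative; Clause 3: 3 negative; Clause 4: 1 negative; Clause 5: 0 negative; Clause 6: 2 negative; Clause 7: 2 negative; Clause 8: 2 negative.
Total negative literal occurrences = 12.

12


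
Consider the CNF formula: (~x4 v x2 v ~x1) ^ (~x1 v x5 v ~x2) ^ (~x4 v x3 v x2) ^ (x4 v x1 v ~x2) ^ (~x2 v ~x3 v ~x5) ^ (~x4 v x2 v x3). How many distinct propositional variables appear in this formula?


Identify each distinct variable in the formula.
Variables found: x1, x2, x3, x4, x5.
Total distinct variables = 5.

5


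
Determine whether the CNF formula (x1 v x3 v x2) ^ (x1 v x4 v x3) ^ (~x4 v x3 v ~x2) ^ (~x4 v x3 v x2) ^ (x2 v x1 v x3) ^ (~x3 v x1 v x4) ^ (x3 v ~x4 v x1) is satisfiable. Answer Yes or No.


Check all 16 possible truth assignments.
Number of satisfying assignments found: 8.
The formula is satisfiable.

Yes


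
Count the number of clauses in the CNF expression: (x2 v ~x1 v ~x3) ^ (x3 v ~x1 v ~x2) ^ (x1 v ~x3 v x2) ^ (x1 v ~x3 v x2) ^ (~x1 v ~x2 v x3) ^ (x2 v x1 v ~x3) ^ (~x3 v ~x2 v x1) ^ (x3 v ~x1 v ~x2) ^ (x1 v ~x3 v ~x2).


Each group enclosed in parentheses joined by ^ is one clause.
Counting the conjuncts: 9 clauses.

9


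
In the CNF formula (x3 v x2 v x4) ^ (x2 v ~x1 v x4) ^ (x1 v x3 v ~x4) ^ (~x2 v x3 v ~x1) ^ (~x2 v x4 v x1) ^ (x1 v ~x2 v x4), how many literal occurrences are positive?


Scan each clause for unnegated literals.
Clause 1: 3 positive; Clause 2: 2 positive; Clause 3: 2 positive; Clause 4: 1 positive; Clause 5: 2 positive; Clause 6: 2 positive.
Total positive literal occurrences = 12.

12


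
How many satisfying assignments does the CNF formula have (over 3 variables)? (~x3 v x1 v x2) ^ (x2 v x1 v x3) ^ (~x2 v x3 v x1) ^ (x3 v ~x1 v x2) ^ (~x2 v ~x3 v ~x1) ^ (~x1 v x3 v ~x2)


Enumerate all 8 truth assignments over 3 variables.
Test each against every clause.
Satisfying assignments found: 2.

2


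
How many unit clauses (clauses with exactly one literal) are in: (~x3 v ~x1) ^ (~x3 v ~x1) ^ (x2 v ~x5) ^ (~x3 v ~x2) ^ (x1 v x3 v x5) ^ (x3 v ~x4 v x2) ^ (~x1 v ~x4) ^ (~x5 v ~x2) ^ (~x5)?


A unit clause contains exactly one literal.
Unit clauses found: (~x5).
Count = 1.

1


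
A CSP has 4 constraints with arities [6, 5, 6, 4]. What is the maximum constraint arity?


The arities are: 6, 5, 6, 4.
Scan for the maximum value.
Maximum arity = 6.

6


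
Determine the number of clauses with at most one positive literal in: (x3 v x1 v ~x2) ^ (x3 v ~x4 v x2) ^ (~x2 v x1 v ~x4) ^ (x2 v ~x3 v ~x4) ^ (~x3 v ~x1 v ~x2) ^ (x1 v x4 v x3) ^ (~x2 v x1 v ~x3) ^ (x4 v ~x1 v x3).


A Horn clause has at most one positive literal.
Clause 1: 2 positive lit(s) -> not Horn
Clause 2: 2 positive lit(s) -> not Horn
Clause 3: 1 positive lit(s) -> Horn
Clause 4: 1 positive lit(s) -> Horn
Clause 5: 0 positive lit(s) -> Horn
Clause 6: 3 positive lit(s) -> not Horn
Clause 7: 1 positive lit(s) -> Horn
Clause 8: 2 positive lit(s) -> not Horn
Total Horn clauses = 4.

4


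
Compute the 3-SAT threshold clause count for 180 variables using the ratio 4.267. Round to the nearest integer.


The 3-SAT phase transition occurs at approximately 4.267 clauses per variable.
m = 4.267 * 180 = 768.06.
Rounded to nearest integer: 768.

768


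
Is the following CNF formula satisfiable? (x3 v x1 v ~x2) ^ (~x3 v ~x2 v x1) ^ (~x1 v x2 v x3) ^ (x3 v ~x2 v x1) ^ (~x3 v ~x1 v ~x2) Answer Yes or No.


Check all 8 possible truth assignments.
Number of satisfying assignments found: 4.
The formula is satisfiable.

Yes


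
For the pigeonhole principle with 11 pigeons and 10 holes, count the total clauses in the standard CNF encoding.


The PHP encoding has two parts:
1) At-least-one-hole clauses: 11 (one per pigeon, each with 10 literals).
2) At-most-one-pigeon-per-hole clauses: 10 holes * C(11,2) = 10 * 55 = 550.
Total clauses = 11 + 550 = 561.

561


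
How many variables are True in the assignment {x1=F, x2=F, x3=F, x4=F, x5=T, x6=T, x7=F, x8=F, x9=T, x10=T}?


The weight is the number of variables assigned True.
True variables: x5, x6, x9, x10.
Weight = 4.

4


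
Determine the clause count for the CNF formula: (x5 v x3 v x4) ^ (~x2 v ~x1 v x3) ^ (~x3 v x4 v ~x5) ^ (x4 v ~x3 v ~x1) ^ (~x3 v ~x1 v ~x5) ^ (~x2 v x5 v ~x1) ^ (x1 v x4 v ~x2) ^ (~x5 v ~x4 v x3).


Each group enclosed in parentheses joined by ^ is one clause.
Counting the conjuncts: 8 clauses.

8


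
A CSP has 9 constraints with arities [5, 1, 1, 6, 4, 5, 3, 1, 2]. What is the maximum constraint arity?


The arities are: 5, 1, 1, 6, 4, 5, 3, 1, 2.
Scan for the maximum value.
Maximum arity = 6.

6


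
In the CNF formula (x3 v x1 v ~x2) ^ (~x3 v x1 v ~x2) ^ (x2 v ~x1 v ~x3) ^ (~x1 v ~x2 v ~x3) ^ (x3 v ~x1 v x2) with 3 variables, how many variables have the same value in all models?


Find all satisfying assignments: 3 model(s).
Check which variables have the same value in every model.
No variable is fixed across all models.
Backbone size = 0.

0


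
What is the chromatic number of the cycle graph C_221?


An odd cycle cannot be 2-colored: alternating two colors around the cycle returns to the start with a conflict.
Since 221 is odd, three colors are required (and three suffice).
Chromatic number = 3.

3


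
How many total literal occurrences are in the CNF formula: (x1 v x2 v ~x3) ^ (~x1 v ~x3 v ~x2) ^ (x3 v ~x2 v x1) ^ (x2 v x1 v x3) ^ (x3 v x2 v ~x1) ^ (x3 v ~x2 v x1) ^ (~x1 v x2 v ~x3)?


Clause lengths: 3, 3, 3, 3, 3, 3, 3.
Sum = 3 + 3 + 3 + 3 + 3 + 3 + 3 = 21.

21


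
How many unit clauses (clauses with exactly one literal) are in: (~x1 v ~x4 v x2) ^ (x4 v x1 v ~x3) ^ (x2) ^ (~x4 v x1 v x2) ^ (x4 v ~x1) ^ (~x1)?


A unit clause contains exactly one literal.
Unit clauses found: (x2), (~x1).
Count = 2.

2


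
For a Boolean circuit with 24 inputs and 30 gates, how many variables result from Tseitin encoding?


The Tseitin transformation introduces one auxiliary variable per gate.
Total variables = inputs + gates = 24 + 30 = 54.

54


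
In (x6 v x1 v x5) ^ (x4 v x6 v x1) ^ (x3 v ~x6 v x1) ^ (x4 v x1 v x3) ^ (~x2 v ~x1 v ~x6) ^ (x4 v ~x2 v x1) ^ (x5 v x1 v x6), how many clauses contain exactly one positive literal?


A definite clause has exactly one positive literal.
Clause 1: 3 positive -> not definite
Clause 2: 3 positive -> not definite
Clause 3: 2 positive -> not definite
Clause 4: 3 positive -> not definite
Clause 5: 0 positive -> not definite
Clause 6: 2 positive -> not definite
Clause 7: 3 positive -> not definite
Definite clause count = 0.

0


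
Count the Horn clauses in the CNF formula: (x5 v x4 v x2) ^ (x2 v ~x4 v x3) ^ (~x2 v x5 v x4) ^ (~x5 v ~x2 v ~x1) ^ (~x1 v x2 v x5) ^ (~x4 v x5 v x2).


A Horn clause has at most one positive literal.
Clause 1: 3 positive lit(s) -> not Horn
Clause 2: 2 positive lit(s) -> not Horn
Clause 3: 2 positive lit(s) -> not Horn
Clause 4: 0 positive lit(s) -> Horn
Clause 5: 2 positive lit(s) -> not Horn
Clause 6: 2 positive lit(s) -> not Horn
Total Horn clauses = 1.

1


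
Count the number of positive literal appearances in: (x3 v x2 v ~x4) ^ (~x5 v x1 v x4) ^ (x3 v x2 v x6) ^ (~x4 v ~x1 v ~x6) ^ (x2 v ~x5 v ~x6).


Scan each clause for unnegated literals.
Clause 1: 2 positive; Clause 2: 2 positive; Clause 3: 3 positive; Clause 4: 0 positive; Clause 5: 1 positive.
Total positive literal occurrences = 8.

8


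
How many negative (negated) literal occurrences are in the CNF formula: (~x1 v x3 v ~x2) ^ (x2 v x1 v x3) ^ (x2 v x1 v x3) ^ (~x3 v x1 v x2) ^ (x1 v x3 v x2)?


Scan each clause for negated literals.
Clause 1: 2 negative; Clause 2: 0 negative; Clause 3: 0 negative; Clause 4: 1 negative; Clause 5: 0 negative.
Total negative literal occurrences = 3.

3


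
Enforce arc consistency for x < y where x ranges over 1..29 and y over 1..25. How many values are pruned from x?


For the constraint x < y, x needs a supporting value in y's domain.
x can be at most 24 (one less than y's maximum).
Valid x values from domain: 24 out of 29.
Pruned = 29 - 24 = 5.

5


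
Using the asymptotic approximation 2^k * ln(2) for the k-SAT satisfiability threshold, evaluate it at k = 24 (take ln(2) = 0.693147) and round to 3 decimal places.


Using the asymptotic formula: threshold ~ 2^k * ln(2).
2^24 = 16777216.
16777216 * 0.693147 = 11629076.939.

11629076.939


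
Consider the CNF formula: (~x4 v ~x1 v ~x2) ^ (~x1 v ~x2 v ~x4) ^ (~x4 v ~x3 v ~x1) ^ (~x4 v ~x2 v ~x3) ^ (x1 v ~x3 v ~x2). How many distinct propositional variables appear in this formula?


Identify each distinct variable in the formula.
Variables found: x1, x2, x3, x4.
Total distinct variables = 4.

4


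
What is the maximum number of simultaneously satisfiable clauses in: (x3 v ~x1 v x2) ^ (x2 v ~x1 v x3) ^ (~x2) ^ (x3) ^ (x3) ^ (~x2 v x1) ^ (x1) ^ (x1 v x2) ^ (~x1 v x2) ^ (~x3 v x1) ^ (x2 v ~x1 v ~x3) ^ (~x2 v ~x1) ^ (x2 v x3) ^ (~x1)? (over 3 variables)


Enumerate all 8 truth assignments.
For each, count how many of the 14 clauses are satisfied.
The formula is not fully satisfiable, so the maximum is below 14.
Maximum simultaneously satisfiable clauses = 11.

11


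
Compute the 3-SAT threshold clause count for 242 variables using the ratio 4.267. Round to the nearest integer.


The 3-SAT phase transition occurs at approximately 4.267 clauses per variable.
m = 4.267 * 242 = 1032.614.
Rounded to nearest integer: 1033.

1033


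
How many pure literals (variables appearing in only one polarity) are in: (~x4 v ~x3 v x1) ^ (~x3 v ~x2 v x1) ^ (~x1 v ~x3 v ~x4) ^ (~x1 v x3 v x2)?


A pure literal appears in only one polarity across all clauses.
Pure literals: x4 (negative only).
Count = 1.

1


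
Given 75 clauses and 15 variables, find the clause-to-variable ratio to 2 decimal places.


Clause-to-variable ratio = clauses / variables.
75 / 15 = 5.0.

5.0


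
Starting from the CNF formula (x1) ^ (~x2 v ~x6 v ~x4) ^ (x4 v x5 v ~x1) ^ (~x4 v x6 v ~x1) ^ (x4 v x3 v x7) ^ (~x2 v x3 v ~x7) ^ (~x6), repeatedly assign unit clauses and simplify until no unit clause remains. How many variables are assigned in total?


Unit propagation repeatedly assigns the literal in any unit clause, then simplifies.
Assignments in order: x1 = T, x6 = F, x4 = F, x5 = T.
No further unit clauses remain.
Total variables assigned = 4.

4


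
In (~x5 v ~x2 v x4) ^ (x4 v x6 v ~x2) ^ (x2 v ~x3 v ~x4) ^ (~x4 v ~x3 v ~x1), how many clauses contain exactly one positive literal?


A definite clause has exactly one positive literal.
Clause 1: 1 positive -> definite
Clause 2: 2 positive -> not definite
Clause 3: 1 positive -> definite
Clause 4: 0 positive -> not definite
Definite clause count = 2.

2


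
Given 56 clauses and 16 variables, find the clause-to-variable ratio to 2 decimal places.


Clause-to-variable ratio = clauses / variables.
56 / 16 = 3.5.

3.5


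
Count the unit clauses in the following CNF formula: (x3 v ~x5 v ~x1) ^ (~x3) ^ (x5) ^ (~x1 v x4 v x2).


A unit clause contains exactly one literal.
Unit clauses found: (~x3), (x5).
Count = 2.

2


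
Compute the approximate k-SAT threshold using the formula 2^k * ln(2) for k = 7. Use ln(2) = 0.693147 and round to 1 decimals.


Using the asymptotic formula: threshold ~ 2^k * ln(2).
2^7 = 128.
128 * 0.693147 = 88.7.

88.7


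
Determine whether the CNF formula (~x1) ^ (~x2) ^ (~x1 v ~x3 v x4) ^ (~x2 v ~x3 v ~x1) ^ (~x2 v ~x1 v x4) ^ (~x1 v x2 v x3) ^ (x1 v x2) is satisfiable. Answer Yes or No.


Check all 16 possible truth assignments.
Number of satisfying assignments found: 0.
The formula is unsatisfiable.

No


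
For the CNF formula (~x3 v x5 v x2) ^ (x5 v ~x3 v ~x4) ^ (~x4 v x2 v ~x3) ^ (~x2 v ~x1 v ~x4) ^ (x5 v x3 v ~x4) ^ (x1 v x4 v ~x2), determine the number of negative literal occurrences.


Scan each clause for negated literals.
Clause 1: 1 negative; Clause 2: 2 negative; Clause 3: 2 negative; Clause 4: 3 negative; Clause 5: 1 negative; Clause 6: 1 negative.
Total negative literal occurrences = 10.

10


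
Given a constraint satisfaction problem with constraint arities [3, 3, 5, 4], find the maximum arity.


The arities are: 3, 3, 5, 4.
Scan for the maximum value.
Maximum arity = 5.

5


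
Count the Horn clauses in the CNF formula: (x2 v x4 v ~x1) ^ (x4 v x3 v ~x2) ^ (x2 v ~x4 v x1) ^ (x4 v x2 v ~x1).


A Horn clause has at most one positive literal.
Clause 1: 2 positive lit(s) -> not Horn
Clause 2: 2 positive lit(s) -> not Horn
Clause 3: 2 positive lit(s) -> not Horn
Clause 4: 2 positive lit(s) -> not Horn
Total Horn clauses = 0.

0


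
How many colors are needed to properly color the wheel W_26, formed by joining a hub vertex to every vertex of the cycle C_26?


W_26 consists of the cycle C_26 together with a hub vertex adjacent to every cycle vertex.
The cycle C_26 needs 2 colors (even cycle -> 2).
The hub is adjacent to every cycle vertex, so it must receive a new color distinct from all of them.
Chromatic number = 2 + 1 = 3.

3


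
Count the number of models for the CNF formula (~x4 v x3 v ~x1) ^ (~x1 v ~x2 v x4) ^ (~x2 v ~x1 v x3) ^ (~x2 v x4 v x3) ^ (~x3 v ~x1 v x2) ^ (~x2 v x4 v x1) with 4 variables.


Enumerate all 16 truth assignments over 4 variables.
Test each against every clause.
Satisfying assignments found: 8.

8


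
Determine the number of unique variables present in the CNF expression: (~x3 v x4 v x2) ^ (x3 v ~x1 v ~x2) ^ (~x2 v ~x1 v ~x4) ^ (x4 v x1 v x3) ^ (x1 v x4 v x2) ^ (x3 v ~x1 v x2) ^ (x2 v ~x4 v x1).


Identify each distinct variable in the formula.
Variables found: x1, x2, x3, x4.
Total distinct variables = 4.

4


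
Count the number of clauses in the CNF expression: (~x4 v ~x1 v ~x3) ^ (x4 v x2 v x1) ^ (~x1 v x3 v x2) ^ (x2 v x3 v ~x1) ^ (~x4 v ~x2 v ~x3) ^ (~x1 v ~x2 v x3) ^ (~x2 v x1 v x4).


Each group enclosed in parentheses joined by ^ is one clause.
Counting the conjuncts: 7 clauses.

7


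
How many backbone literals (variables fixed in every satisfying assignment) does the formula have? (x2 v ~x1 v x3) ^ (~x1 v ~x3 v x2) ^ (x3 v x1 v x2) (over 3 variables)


Find all satisfying assignments: 5 model(s).
Check which variables have the same value in every model.
No variable is fixed across all models.
Backbone size = 0.

0


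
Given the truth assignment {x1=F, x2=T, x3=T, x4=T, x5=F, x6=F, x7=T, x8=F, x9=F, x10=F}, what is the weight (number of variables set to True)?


The weight is the number of variables assigned True.
True variables: x2, x3, x4, x7.
Weight = 4.

4


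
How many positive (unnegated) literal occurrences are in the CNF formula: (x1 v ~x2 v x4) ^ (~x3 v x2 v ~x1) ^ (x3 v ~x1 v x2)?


Scan each clause for unnegated literals.
Clause 1: 2 positive; Clause 2: 1 positive; Clause 3: 2 positive.
Total positive literal occurrences = 5.

5


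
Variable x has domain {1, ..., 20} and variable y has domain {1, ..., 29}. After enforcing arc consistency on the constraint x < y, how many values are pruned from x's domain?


For the constraint x < y, x needs a supporting value in y's domain.
x can be at most 28 (one less than y's maximum).
Valid x values from domain: 20 out of 20.
Pruned = 20 - 20 = 0.

0


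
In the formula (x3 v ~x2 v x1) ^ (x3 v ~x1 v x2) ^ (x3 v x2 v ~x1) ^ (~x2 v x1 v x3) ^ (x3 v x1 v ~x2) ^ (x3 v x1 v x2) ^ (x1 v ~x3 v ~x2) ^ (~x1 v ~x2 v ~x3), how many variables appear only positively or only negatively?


A pure literal appears in only one polarity across all clauses.
No pure literals found.
Count = 0.

0


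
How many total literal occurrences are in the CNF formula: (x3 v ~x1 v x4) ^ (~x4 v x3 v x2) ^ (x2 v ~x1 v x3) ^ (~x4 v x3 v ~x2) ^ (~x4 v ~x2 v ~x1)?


Clause lengths: 3, 3, 3, 3, 3.
Sum = 3 + 3 + 3 + 3 + 3 = 15.

15


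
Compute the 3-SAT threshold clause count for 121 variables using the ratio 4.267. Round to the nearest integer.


The 3-SAT phase transition occurs at approximately 4.267 clauses per variable.
m = 4.267 * 121 = 516.307.
Rounded to nearest integer: 516.

516


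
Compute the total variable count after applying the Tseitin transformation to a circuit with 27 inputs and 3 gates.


The Tseitin transformation introduces one auxiliary variable per gate.
Total variables = inputs + gates = 27 + 3 = 30.

30


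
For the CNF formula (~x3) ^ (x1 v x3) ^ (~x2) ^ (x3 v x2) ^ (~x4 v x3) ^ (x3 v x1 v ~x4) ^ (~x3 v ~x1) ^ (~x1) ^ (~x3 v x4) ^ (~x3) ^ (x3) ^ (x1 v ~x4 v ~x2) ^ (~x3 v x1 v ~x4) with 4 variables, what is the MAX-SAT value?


Enumerate all 16 truth assignments.
For each, count how many of the 13 clauses are satisfied.
The formula is not fully satisfiable, so the maximum is below 13.
Maximum simultaneously satisfiable clauses = 10.

10


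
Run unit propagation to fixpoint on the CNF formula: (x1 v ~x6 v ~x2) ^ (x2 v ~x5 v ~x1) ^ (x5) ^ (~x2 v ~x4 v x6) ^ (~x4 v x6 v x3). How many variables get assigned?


Unit propagation repeatedly assigns the literal in any unit clause, then simplifies.
Assignments in order: x5 = T.
No further unit clauses remain.
Total variables assigned = 1.

1


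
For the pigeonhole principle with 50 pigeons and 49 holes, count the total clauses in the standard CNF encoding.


The PHP encoding has two parts:
1) At-least-one-hole clauses: 50 (one per pigeon, each with 49 literals).
2) At-most-one-pigeon-per-hole clauses: 49 holes * C(50,2) = 49 * 1225 = 60025.
Total clauses = 50 + 60025 = 60075.

60075


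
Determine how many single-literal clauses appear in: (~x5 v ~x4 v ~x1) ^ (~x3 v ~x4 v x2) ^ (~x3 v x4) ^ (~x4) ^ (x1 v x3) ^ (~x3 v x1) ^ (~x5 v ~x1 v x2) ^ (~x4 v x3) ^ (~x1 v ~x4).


A unit clause contains exactly one literal.
Unit clauses found: (~x4).
Count = 1.

1


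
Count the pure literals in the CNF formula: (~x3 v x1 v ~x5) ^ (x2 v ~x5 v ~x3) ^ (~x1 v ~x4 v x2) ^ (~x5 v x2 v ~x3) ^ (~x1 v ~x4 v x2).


A pure literal appears in only one polarity across all clauses.
Pure literals: x2 (positive only), x3 (negative only), x4 (negative only), x5 (negative only).
Count = 4.

4


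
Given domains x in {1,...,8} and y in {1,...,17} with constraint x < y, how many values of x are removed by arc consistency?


For the constraint x < y, x needs a supporting value in y's domain.
x can be at most 16 (one less than y's maximum).
Valid x values from domain: 8 out of 8.
Pruned = 8 - 8 = 0.

0


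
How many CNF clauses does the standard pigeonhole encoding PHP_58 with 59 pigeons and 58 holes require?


The PHP encoding has two parts:
1) At-least-one-hole clauses: 59 (one per pigeon, each with 58 literals).
2) At-most-one-pigeon-per-hole clauses: 58 holes * C(59,2) = 58 * 1711 = 99238.
Total clauses = 59 + 99238 = 99297.

99297


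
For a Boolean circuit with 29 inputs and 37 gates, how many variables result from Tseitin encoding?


The Tseitin transformation introduces one auxiliary variable per gate.
Total variables = inputs + gates = 29 + 37 = 66.

66


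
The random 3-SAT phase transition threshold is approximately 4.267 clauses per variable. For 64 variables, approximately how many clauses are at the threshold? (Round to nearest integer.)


The 3-SAT phase transition occurs at approximately 4.267 clauses per variable.
m = 4.267 * 64 = 273.088.
Rounded to nearest integer: 273.

273


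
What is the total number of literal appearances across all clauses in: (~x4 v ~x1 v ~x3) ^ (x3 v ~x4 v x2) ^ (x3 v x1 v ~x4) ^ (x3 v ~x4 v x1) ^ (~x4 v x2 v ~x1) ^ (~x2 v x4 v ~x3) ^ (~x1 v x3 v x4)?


Clause lengths: 3, 3, 3, 3, 3, 3, 3.
Sum = 3 + 3 + 3 + 3 + 3 + 3 + 3 = 21.

21


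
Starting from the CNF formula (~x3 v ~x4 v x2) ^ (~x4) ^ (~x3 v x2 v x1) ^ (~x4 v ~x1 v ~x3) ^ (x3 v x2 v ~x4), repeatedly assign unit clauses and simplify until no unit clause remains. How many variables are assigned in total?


Unit propagation repeatedly assigns the literal in any unit clause, then simplifies.
Assignments in order: x4 = F.
No further unit clauses remain.
Total variables assigned = 1.

1


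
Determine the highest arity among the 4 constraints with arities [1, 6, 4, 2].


The arities are: 1, 6, 4, 2.
Scan for the maximum value.
Maximum arity = 6.

6


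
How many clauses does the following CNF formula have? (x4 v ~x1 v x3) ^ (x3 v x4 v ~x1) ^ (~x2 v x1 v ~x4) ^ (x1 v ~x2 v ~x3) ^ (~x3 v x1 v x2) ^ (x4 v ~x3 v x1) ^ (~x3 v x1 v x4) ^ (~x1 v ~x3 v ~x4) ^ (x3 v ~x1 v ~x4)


Each group enclosed in parentheses joined by ^ is one clause.
Counting the conjuncts: 9 clauses.

9


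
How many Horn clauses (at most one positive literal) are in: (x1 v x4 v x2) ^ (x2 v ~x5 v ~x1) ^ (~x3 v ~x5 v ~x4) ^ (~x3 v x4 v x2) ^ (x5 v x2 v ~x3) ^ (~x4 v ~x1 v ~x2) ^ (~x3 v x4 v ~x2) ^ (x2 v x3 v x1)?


A Horn clause has at most one positive literal.
Clause 1: 3 positive lit(s) -> not Horn
Clause 2: 1 positive lit(s) -> Horn
Clause 3: 0 positive lit(s) -> Horn
Clause 4: 2 positive lit(s) -> not Horn
Clause 5: 2 positive lit(s) -> not Horn
Clause 6: 0 positive lit(s) -> Horn
Clause 7: 1 positive lit(s) -> Horn
Clause 8: 3 positive lit(s) -> not Horn
Total Horn clauses = 4.

4


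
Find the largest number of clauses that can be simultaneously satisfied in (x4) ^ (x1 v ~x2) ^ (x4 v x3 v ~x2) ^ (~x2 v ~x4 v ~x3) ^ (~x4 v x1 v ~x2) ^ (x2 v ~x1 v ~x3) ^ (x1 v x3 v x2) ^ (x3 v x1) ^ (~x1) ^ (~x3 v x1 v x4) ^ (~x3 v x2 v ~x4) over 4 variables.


Enumerate all 16 truth assignments.
For each, count how many of the 11 clauses are satisfied.
The formula is not fully satisfiable, so the maximum is below 11.
Maximum simultaneously satisfiable clauses = 10.

10
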